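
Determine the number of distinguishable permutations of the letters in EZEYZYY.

210

EZEYZYY has 7 letters with E appearing twice, Y appearing 3 times, and Z appearing twice.
The number of distinct arrangements is 7!/(3!·2!·2!) = 5040/24 = 210.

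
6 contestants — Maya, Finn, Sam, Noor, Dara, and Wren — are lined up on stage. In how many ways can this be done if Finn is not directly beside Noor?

Of the 6! = 720 arrangements, those with Finn and Noor adjacent number 2 × 5! = 240 (treat the pair as a block with 2 internal orders).
Complementary counting: 720 − 240 = 480.

480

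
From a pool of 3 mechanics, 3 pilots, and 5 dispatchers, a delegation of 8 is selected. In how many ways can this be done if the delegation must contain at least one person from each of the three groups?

With no constraint there are C(11,8) = 165 possible selections.
Selections missing a whole group: no mechanics → C(8,8) = 1; no pilots → C(8,8) = 1; no dispatchers → C(6,8) = 0.
Add back selections omitting two groups (i.e. drawn from a single group): C(3,8) + C(3,8) + C(5,8) = 0.
By inclusion–exclusion: 165 − 2 + 0 = 163.

163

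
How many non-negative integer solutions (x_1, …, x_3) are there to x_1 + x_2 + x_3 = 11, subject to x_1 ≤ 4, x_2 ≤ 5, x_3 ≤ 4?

Ignoring the caps, the number of non-negative solutions to x_1+…+x_3 = 11 is C(13,2) = 78.
Subtract solutions that violate a single cap (substitute x_i' = x_i − (cap_i+1)): x_1 ≥ 5 gives C(8,2) = 28; x_2 ≥ 6 gives C(7,2) = 21; x_3 ≥ 5 gives C(8,2) = 28. Together 77.
Add back pairs where two caps are both exceeded: 1 + 3 + 1 = 5.
By inclusion–exclusion the count is 78 − 77 + 5 = 6.

6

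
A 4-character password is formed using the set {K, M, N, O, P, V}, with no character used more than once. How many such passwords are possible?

This is a permutation of 4 out of 6: P(6,4) = 6!/2!.
That product is 6 × 5 × 4 × 3 = 360.

360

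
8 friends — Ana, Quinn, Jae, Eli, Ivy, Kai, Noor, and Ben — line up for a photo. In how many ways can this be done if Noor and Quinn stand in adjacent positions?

10080

Place the 6 others and the Noor-Quinn pair as 7 objects in a line; the pair has 2 internal arrangements.
So the count is 2·(7)! = 10080.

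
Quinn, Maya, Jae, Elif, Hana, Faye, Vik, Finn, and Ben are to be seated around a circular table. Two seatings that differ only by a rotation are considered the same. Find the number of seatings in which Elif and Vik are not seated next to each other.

Without the restriction there are (8)! = 40320 seatings.
Those with Elif next to Vik: fuse the pair into one unit and seat 8 units around a circle — 2·(7)! = 10080.
Subtracting, 40320 − 10080 = 30240.

30240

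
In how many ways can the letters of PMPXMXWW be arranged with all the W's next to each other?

Treat the 2 copies of W as a single block. The multiset to arrange is then {WW, M, M, P, P, X, X}, 7 items in all.
That gives (7)!/(2!·2!·2!) = 630 arrangements.

630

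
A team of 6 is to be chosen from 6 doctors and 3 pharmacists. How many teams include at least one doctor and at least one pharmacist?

Unrestricted: C(9,6) = 84 ways to pick any 6 of the 9.
Selections missing a whole group: no doctors → C(3,6) = 0; no pharmacists → C(6,6) = 1.
Both groups omitted at once is impossible, so 84 − 1 = 83.

83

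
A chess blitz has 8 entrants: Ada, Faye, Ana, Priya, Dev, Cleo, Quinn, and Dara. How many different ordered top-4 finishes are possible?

1680

There are 8 choices for 1st place, 7 for 2nd, and so on down to 5 for position 4.
That gives 8 × 7 × 6 × 5 = 1680.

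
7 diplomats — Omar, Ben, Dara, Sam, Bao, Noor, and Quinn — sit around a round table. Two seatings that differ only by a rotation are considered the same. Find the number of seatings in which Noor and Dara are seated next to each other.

240

Glue Noor and Dara into a block (2 internal orders). Seating 6 units around a circle gives (5)! arrangements.
So 2 × (5)! = 2 × 120 = 240.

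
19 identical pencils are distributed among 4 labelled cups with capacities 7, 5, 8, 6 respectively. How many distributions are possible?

By stars and bars, unrestricted non-negative solutions to x_1+…+x_4 = 19 number C(19+3,3) = 1540.
Subtract solutions that violate a single cap (substitute x_i' = x_i − (cap_i+1)): x_1 ≥ 8 gives C(14,3) = 364; x_2 ≥ 6 gives C(16,3) = 560; x_3 ≥ 9 gives C(13,3) = 286; x_4 ≥ 7 gives C(15,3) = 455. Together 1665.
Add back pairs where two caps are both exceeded: 56 + 10 + 35 + 35 + 84 + 20 = 240.
By inclusion–exclusion the count is 1540 − 1665 + 240 = 115.

115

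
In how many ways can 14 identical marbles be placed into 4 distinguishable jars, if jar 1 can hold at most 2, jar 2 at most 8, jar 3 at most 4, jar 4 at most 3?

By stars and bars, unrestricted non-negative solutions to x_1+…+x_4 = 14 number C(14+3,3) = 680.
Subtract solutions that violate a single cap (substitute x_i' = x_i − (cap_i+1)): x_1 ≥ 3 gives C(14,3) = 364; x_2 ≥ 9 gives C(8,3) = 56; x_3 ≥ 5 gives C(12,3) = 220; x_4 ≥ 4 gives C(13,3) = 286. Together 926.
Add back pairs where two caps are both exceeded: 10 + 84 + 120 + 1 + 4 + 56 = 275.
Subtract triples: 0 + 0 + 10 + 0 = 10.
By inclusion–exclusion the count is 680 − 926 + 275 − 10 = 19.

19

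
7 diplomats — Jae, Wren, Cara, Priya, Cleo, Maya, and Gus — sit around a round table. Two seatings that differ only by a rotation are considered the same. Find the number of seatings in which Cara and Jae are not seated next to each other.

Without the restriction there are (6)! = 720 seatings.
Those with Cara next to Jae: fuse the pair into one unit and seat 6 units around a circle — 2·(5)! = 240.
Subtracting, 720 − 240 = 480.

480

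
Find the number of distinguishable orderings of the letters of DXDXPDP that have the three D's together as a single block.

Treat the 3 copies of D as a single block. The multiset to arrange is then {DDD, P, P, X, X}, 5 items in all.
That gives (5)!/(2!·2!) = 30 arrangements.

30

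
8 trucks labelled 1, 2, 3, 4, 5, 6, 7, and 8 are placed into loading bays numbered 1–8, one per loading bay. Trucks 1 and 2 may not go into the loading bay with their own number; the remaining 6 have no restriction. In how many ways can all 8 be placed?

30960

Let Aᵢ (for i ∈ {1, 2}) be the placements that put truck i in its forbidden loading bay. Any j of these fix j positions, leaving (8−j)! ways to fill the rest, and there are C(2,j) ways to pick which j.
By inclusion–exclusion, the number of valid placements is Σ_{j=0}^{2} (−1)^j C(2,j)·(8−j)!.
Computing: 40320 − 10080 + 720 = 30960.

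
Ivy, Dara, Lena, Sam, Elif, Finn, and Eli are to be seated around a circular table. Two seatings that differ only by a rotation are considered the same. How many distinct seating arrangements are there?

720

Around a circle, 7 distinct people have 7!/7 = (6)! = 720 rotationally distinct seatings.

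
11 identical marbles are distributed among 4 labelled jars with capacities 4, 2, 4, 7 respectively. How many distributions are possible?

Without the upper bounds there are C(14,3) = 364 ways to split 11 among 4 jars.
Subtract solutions that violate a single cap (substitute x_i' = x_i − (cap_i+1)): x_1 ≥ 5 gives C(9,3) = 84; x_2 ≥ 3 gives C(11,3) = 165; x_3 ≥ 5 gives C(9,3) = 84; x_4 ≥ 8 gives C(6,3) = 20. Together 353.
Add back pairs where two caps are both exceeded: 20 + 4 + 0 + 20 + 1 + 0 = 45.
By inclusion–exclusion the count is 364 − 353 + 45 = 56.

56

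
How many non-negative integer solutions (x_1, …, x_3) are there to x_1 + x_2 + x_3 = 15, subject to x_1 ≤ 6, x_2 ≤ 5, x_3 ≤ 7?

10

Without the upper bounds there are C(17,2) = 136 ways to split 15 among 3 variables.
Subtract solutions that violate a single cap (substitute x_i' = x_i − (cap_i+1)): x_1 ≥ 7 gives C(10,2) = 45; x_2 ≥ 6 gives C(11,2) = 55; x_3 ≥ 8 gives C(9,2) = 36. Together 136.
Add back pairs where two caps are both exceeded: 6 + 1 + 3 = 10.
By inclusion–exclusion the count is 136 − 136 + 10 = 10.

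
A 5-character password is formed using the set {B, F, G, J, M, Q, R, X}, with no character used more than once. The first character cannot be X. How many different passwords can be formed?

5880

The first character has 8−1 = 7 choices (anything except X).
The remaining 4 characters are filled from the other 7 symbols without repetition: 7 × 6 × 5 × 4 = 840.
Total: 7 × 840 = 5880.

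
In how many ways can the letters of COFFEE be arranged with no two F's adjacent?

Total arrangements of COFFEE: 6!/(2!·2!) = 180.
Arrangements with the F's together: treat FF as one letter, giving (5)!/(2!) = 60.
Subtracting, 180 − 60 = 120 arrangements keep the F's apart.

120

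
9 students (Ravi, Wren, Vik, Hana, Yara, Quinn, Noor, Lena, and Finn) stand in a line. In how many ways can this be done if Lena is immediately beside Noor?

80640

Place the 7 others and the Lena-Noor pair as 8 objects in a line; the pair has 2 internal arrangements.
So the count is 2·(8)! = 80640.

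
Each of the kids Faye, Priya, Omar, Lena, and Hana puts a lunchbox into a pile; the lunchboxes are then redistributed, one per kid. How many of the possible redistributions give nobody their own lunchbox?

Let Aᵢ be the assignments in which kid i gets their own lunchbox. We want the size of the complement of A₁∪…∪A_5.
By inclusion–exclusion this is Σ_{j=0}^{5} (−1)^j C(5,j)·(5−j)!.
Computing: 120 − 120 + 60 − 20 + 5 − 1 = 44.

44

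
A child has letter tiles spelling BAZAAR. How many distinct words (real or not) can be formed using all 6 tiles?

BAZAAR has 6 letters with A appearing 3 times.
So there are 6! / (3!) = 120 distinguishable arrangements.

120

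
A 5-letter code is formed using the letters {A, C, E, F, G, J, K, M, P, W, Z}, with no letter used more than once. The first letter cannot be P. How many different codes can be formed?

50400

The first letter has 11−1 = 10 choices (anything except P).
The remaining 4 letters are filled from the other 10 symbols without repetition: 10 × 9 × 8 × 7 = 5040.
Total: 10 × 5040 = 50400.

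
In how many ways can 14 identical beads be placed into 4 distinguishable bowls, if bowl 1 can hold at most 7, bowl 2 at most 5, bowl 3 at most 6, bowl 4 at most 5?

Ignoring the caps, the number of non-negative solutions to x_1+…+x_4 = 14 is C(17,3) = 680.
Subtract solutions that violate a single cap (substitute x_i' = x_i − (cap_i+1)): x_1 ≥ 8 gives C(9,3) = 84; x_2 ≥ 6 gives C(11,3) = 165; x_3 ≥ 7 gives C(10,3) = 120; x_4 ≥ 6 gives C(11,3) = 165. Together 534.
Add back pairs where two caps are both exceeded: 1 + 0 + 1 + 4 + 10 + 4 = 20.
By inclusion–exclusion the count is 680 − 534 + 20 = 166.

166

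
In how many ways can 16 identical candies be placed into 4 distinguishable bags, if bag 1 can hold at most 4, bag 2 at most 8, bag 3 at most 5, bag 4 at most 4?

54

By stars and bars, unrestricted non-negative solutions to x_1+…+x_4 = 16 number C(16+3,3) = 969.
Subtract solutions that violate a single cap (substitute x_i' = x_i − (cap_i+1)): x_1 ≥ 5 gives C(14,3) = 364; x_2 ≥ 9 gives C(10,3) = 120; x_3 ≥ 6 gives C(13,3) = 286; x_4 ≥ 5 gives C(14,3) = 364. Together 1134.
Add back pairs where two caps are both exceeded: 10 + 56 + 84 + 4 + 10 + 56 = 220.
Subtract triples: 0 + 0 + 1 + 0 = 1.
By inclusion–exclusion the count is 969 − 1134 + 220 − 1 = 54.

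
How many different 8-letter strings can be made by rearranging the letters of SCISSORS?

1680

The 8 letters of SCISSORS have repeats: S appearing 4 times.
So there are 8! / (4!) = 1680 distinguishable arrangements.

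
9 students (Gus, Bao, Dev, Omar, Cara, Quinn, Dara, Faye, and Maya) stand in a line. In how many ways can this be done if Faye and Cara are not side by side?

Of the 9! = 362880 arrangements, those with Faye and Cara adjacent number 2 × 8! = 80640 (treat the pair as a block with 2 internal orders).
Complementary counting: 362880 − 80640 = 282240.

282240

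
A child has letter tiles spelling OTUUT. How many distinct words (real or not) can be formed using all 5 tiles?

30

Letter multiplicities in OTUUT: O×1, T×2, U×2.
Dividing 5! = 120 by 2!·2! = 4 for the repeated letters gives 30.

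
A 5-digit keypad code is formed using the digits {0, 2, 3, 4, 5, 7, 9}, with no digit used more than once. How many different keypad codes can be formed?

This is a permutation of 5 out of 7: P(7,5) = 7!/2!.
7 × 6 × 5 × 4 × 3 = 2520.

2520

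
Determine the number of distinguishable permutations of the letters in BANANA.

60

The 6 letters of BANANA have repeats: A appearing 3 times and N appearing twice.
Dividing 6! = 720 by 3!·2! = 12 for the repeated letters gives 60.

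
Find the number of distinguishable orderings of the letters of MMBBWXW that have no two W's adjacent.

Total arrangements of MMBBWXW: 7!/(2!·2!·2!) = 630.
If the two W's are adjacent, glue them into one block, leaving 6 items to arrange: (6)!/(2!·2!) = 180 ways.
Subtracting, 630 − 180 = 450 arrangements keep the W's apart.

450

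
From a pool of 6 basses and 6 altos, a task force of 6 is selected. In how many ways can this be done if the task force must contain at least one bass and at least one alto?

Total 6-person selections from all 12: C(12,6) = 924.
Subtract selections that omit an entire group: no basses → C(6,6) = 1; no altos → C(6,6) = 1.
Both groups omitted at once is impossible, so 924 − 2 = 922.

922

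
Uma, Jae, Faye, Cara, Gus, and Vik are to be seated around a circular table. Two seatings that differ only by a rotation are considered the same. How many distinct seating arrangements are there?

120

Seat Uma anywhere (absorbing the rotational symmetry), then permute the other 5: (5)! = 120.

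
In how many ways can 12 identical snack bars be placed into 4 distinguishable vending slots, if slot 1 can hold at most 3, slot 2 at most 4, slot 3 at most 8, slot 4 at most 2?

41

By stars and bars, unrestricted non-negative solutions to x_1+…+x_4 = 12 number C(12+3,3) = 455.
Subtract solutions that violate a single cap (substitute x_i' = x_i − (cap_i+1)): x_1 ≥ 4 gives C(11,3) = 165; x_2 ≥ 5 gives C(10,3) = 120; x_3 ≥ 9 gives C(6,3) = 20; x_4 ≥ 3 gives C(12,3) = 220. Together 525.
Add back pairs where two caps are both exceeded: 20 + 0 + 56 + 0 + 35 + 1 = 112.
Subtract triples: 0 + 1 + 0 + 0 = 1.
By inclusion–exclusion the count is 455 − 525 + 112 − 1 = 41.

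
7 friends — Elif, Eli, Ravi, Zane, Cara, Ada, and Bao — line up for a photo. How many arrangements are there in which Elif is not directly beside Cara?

3600

There are 7! = 5040 arrangements in all. If Elif and Cara are adjacent, merging them into one block gives 2·(6)! = 1440 arrangements.
Complementary counting: 5040 − 1440 = 3600.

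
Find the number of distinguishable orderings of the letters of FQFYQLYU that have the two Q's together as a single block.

Treat the 2 copies of Q as a single block. The multiset to arrange is then {QQ, F, F, L, U, Y, Y}, 7 items in all.
That gives (7)!/(2!·2!) = 1260 arrangements.

1260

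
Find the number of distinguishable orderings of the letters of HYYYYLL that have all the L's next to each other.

Treat the 2 copies of L as a single block. The multiset to arrange is then {LL, H, Y, Y, Y, Y}, 6 items in all.
That gives (6)!/(4!) = 30 arrangements.

30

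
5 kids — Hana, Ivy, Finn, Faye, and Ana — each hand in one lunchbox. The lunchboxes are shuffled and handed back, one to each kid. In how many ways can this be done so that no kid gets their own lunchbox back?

Count assignments avoiding every fixed point. For any j of the 5 kids fixed to their own lunchbox, the other 5−j can be arranged in (5−j)! ways.
By inclusion–exclusion this is Σ_{j=0}^{5} (−1)^j C(5,j)·(5−j)!.
Computing: 120 − 120 + 60 − 20 + 5 − 1 = 44.

44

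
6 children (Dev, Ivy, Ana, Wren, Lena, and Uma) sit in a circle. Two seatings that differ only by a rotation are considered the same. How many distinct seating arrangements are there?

Seat Dev anywhere (absorbing the rotational symmetry), then permute the other 5: (5)! = 120.

120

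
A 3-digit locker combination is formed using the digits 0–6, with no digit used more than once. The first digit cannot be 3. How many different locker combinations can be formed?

The first digit has 7−1 = 6 choices (anything except 3).
The remaining 2 digits are filled from the other 6 symbols without repetition: 6 × 5 = 30.
Total: 6 × 30 = 180.

180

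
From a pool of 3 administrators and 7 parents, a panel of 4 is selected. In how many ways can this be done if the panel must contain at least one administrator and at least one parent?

175

Unrestricted: C(10,4) = 210 ways to pick any 4 of the 10.
Selections missing a whole group: no administrators → C(7,4) = 35; no parents → C(3,4) = 0.
Both groups omitted at once is impossible, so 210 − 35 = 175.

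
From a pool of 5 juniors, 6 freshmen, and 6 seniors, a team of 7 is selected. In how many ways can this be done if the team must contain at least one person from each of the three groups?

17996

Total 7-person selections from all 17: C(17,7) = 19448.
Subtract selections that omit an entire group: no juniors → C(12,7) = 792; no freshmen → C(11,7) = 330; no seniors → C(11,7) = 330.
Add back selections omitting two groups (i.e. drawn from a single group): C(5,7) + C(6,7) + C(6,7) = 0.
By inclusion–exclusion: 19448 − 1452 + 0 = 17996.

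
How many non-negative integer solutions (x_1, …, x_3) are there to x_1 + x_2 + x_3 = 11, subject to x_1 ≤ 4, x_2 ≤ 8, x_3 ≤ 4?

By stars and bars, unrestricted non-negative solutions to x_1+…+x_3 = 11 number C(11+2,2) = 78.
Subtract solutions that violate a single cap (substitute x_i' = x_i − (cap_i+1)): x_1 ≥ 5 gives C(8,2) = 28; x_2 ≥ 9 gives C(4,2) = 6; x_3 ≥ 5 gives C(8,2) = 28. Together 62.
Add back pairs where two caps are both exceeded: 0 + 3 + 0 = 3.
By inclusion–exclusion the count is 78 − 62 + 3 = 19.

19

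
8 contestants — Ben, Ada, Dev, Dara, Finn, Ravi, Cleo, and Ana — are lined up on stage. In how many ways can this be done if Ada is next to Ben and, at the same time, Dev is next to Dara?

Treat {Ada,Ben} as one block (2 orders) and {Dev,Dara} as another (2 orders).
That leaves 6 units to arrange: 2 × 2 × 6! = 4 × 720 = 2880.

2880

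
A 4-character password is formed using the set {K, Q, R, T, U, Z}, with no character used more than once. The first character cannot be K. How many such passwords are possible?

The first character has 6−1 = 5 choices (anything except K).
The remaining 3 characters are filled from the other 5 symbols without repetition: 5 × 4 × 3 = 60.
Total: 5 × 60 = 300.

300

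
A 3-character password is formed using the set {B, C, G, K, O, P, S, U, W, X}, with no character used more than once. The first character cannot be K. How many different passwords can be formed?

648

The first character has 10−1 = 9 choices (anything except K).
The remaining 2 characters are filled from the other 9 symbols without repetition: 9 × 8 = 72.
Total: 9 × 72 = 648.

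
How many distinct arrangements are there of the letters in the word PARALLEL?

3360

Letter multiplicities in PARALLEL: A×2, E×1, L×3, P×1, R×1.
The number of distinct arrangements is 8!/(3!·2!) = 40320/12 = 3360.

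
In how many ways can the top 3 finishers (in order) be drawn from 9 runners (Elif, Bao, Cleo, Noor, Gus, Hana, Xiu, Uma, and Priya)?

There are 9 choices for 1st place, 8 for 2nd, and 7 for 3rd.
That gives 9 × 8 × 7 = 504.

504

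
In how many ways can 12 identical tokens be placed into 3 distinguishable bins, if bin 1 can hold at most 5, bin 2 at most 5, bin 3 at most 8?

26

Ignoring the caps, the number of non-negative solutions to x_1+…+x_3 = 12 is C(14,2) = 91.
Subtract solutions that violate a single cap (substitute x_i' = x_i − (cap_i+1)): x_1 ≥ 6 gives C(8,2) = 28; x_2 ≥ 6 gives C(8,2) = 28; x_3 ≥ 9 gives C(5,2) = 10. Together 66.
Add back pairs where two caps are both exceeded: 1 + 0 + 0 = 1.
By inclusion–exclusion the count is 91 − 66 + 1 = 26.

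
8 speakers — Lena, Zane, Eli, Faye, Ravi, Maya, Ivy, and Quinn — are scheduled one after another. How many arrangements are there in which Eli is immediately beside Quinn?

10080

Glue Eli and Quinn into one block (2 internal orders), leaving 7 units to arrange in a row.
That gives 2 × 7! = 2 × 5040 = 10080.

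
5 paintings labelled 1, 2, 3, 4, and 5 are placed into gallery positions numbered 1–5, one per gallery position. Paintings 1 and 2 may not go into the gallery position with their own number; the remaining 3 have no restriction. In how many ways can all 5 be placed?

78

Let Aᵢ (for i ∈ {1, 2}) be the placements that put painting i in its forbidden gallery position. Any j of these fix j positions, leaving (5−j)! ways to fill the rest, and there are C(2,j) ways to pick which j.
By inclusion–exclusion, the number of valid placements is Σ_{j=0}^{2} (−1)^j C(2,j)·(5−j)!.
Computing: 120 − 48 + 6 = 78.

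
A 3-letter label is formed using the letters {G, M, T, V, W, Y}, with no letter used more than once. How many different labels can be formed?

120

This is a permutation of 3 out of 6: P(6,3) = 6!/3!.
That product is 6 × 5 × 4 = 120.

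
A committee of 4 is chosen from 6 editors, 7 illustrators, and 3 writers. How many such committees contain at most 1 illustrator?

Split by how many illustrators are chosen (0 through 1).
Sum: C(7,0)·C(9,4) + C(7,1)·C(9,3) = 126 + 588 = 714.

714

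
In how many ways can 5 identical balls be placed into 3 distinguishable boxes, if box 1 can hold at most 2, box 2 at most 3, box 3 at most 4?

By stars and bars, unrestricted non-negative solutions to x_1+…+x_3 = 5 number C(5+2,2) = 21.
Subtract solutions that violate a single cap (substitute x_i' = x_i − (cap_i+1)): x_1 ≥ 3 gives C(4,2) = 6; x_2 ≥ 4 gives C(3,2) = 3; x_3 ≥ 5 gives C(2,2) = 1. Together 10.
No two caps can be exceeded simultaneously, so the pair terms are all 0.
By inclusion–exclusion the count is 21 − 10 + 0 = 11.

11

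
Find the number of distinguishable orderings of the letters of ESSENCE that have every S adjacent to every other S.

Treat the 2 copies of S as a single block. The multiset to arrange is then {SS, C, E, E, E, N}, 6 items in all.
That gives (6)!/(3!) = 120 arrangements.

120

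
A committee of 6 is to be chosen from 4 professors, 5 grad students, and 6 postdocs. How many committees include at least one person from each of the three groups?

4250

Total 6-person selections from all 15: C(15,6) = 5005.
Subtract selections that omit an entire group: no professors → C(11,6) = 462; no grad students → C(10,6) = 210; no postdocs → C(9,6) = 84.
Add back selections omitting two groups (i.e. drawn from a single group): C(4,6) + C(5,6) + C(6,6) = 1.
By inclusion–exclusion: 5005 − 756 + 1 = 4250.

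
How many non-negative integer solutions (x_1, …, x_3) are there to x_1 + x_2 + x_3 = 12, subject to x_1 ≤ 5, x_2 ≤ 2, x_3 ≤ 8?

9

Ignoring the caps, the number of non-negative solutions to x_1+…+x_3 = 12 is C(14,2) = 91.
Subtract solutions that violate a single cap (substitute x_i' = x_i − (cap_i+1)): x_1 ≥ 6 gives C(8,2) = 28; x_2 ≥ 3 gives C(11,2) = 55; x_3 ≥ 9 gives C(5,2) = 10. Together 93.
Add back pairs where two caps are both exceeded: 10 + 0 + 1 = 11.
By inclusion–exclusion the count is 91 − 93 + 11 = 9.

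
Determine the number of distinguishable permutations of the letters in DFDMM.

DFDMM has 5 letters with D appearing twice and M appearing twice.
Dividing 5! = 120 by 2!·2! = 4 for the repeated letters gives 30.

30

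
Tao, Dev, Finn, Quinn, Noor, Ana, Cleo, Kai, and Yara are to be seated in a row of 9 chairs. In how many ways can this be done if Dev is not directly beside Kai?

Of the 9! = 362880 arrangements, those with Dev and Kai adjacent number 2 × 8! = 80640 (treat the pair as a block with 2 internal orders).
Complementary counting: 362880 − 80640 = 282240.

282240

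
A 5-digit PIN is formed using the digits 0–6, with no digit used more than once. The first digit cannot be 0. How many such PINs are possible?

2160

The first digit has 7−1 = 6 choices (anything except 0).
The remaining 4 digits are filled from the other 6 symbols without repetition: 6 × 5 × 4 × 3 = 360.
Total: 6 × 360 = 2160.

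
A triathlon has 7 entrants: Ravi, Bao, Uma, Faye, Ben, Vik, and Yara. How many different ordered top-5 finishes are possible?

This is an ordered selection of 5 from 7: P(7,5).
That gives 7 × 6 × 5 × 4 × 3 = 2520.

2520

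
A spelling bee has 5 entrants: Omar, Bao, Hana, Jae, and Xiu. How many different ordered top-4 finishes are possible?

This is an ordered selection of 4 from 5: P(5,4).
That gives 5 × 4 × 3 × 2 = 120.

120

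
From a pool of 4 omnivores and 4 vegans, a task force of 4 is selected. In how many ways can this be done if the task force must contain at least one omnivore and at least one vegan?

68

Unrestricted: C(8,4) = 70 ways to pick any 4 of the 8.
Subtract selections that omit an entire group: no omnivores → C(4,4) = 1; no vegans → C(4,4) = 1.
Both groups omitted at once is impossible, so 70 − 2 = 68.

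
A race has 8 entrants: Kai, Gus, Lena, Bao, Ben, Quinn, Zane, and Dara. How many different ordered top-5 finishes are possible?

There are 8 choices for 1st place, 7 for 2nd, and so on down to 4 for position 5.
That gives 8 × 7 × 6 × 5 × 4 = 6720.

6720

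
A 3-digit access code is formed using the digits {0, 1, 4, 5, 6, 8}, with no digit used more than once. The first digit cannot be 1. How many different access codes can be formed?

The first digit has 6−1 = 5 choices (anything except 1).
The remaining 2 digits are filled from the other 5 symbols without repetition: 5 × 4 = 20.
Total: 5 × 20 = 100.

100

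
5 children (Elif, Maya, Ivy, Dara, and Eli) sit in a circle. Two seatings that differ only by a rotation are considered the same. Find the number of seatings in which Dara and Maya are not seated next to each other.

All circular seatings of 5 people number (4)! = 24.
Seatings with Dara beside Maya: treat them as a block with 2 internal orders, giving 2 × (3)! = 12.
Subtracting, 24 − 12 = 12.

12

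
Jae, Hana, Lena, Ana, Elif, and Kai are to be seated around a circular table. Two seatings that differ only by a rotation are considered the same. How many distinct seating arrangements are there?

Fix one person's seat to break rotational symmetry; the remaining 5 people can be arranged in (5)! = 120 ways.

120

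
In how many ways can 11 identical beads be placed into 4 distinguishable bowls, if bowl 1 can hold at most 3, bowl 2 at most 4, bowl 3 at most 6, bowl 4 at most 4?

66

Ignoring the caps, the number of non-negative solutions to x_1+…+x_4 = 11 is C(14,3) = 364.
Subtract solutions that violate a single cap (substitute x_i' = x_i − (cap_i+1)): x_1 ≥ 4 gives C(10,3) = 120; x_2 ≥ 5 gives C(9,3) = 84; x_3 ≥ 7 gives C(7,3) = 35; x_4 ≥ 5 gives C(9,3) = 84. Together 323.
Add back pairs where two caps are both exceeded: 10 + 1 + 10 + 0 + 4 + 0 = 25.
By inclusion–exclusion the count is 364 − 323 + 25 = 66.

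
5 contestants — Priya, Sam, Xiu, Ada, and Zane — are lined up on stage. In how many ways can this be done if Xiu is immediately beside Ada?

48

Glue Xiu and Ada into one block (2 internal orders), leaving 4 units to arrange in a row.
That gives 2 × 4! = 2 × 24 = 48.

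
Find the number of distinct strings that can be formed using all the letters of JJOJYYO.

JJOJYYO has 7 letters with J appearing 3 times, O appearing twice, and Y appearing twice.
So there are 7! / (3!·2!·2!) = 210 distinguishable arrangements.

210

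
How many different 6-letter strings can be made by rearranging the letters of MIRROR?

120

Letter multiplicities in MIRROR: I×1, M×1, O×1, R×3.
Dividing 6! = 720 by 3! = 6 for the repeated letters gives 120.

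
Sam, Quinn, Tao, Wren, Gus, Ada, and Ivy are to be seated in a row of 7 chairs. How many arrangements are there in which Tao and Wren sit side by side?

1440

Place the 5 others and the Tao-Wren pair as 6 objects in a line; the pair has 2 internal arrangements.
So the count is 2·(6)! = 1440.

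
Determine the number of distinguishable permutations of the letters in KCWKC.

30

The 5 letters of KCWKC have repeats: C appearing twice and K appearing twice.
Dividing 5! = 120 by 2!·2! = 4 for the repeated letters gives 30.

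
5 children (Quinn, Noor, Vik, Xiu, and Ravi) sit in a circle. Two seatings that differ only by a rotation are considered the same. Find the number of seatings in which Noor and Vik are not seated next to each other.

All circular seatings of 5 people number (4)! = 24.
Seatings with Noor beside Vik: treat them as a block with 2 internal orders, giving 2 × (3)! = 12.
Subtracting, 24 − 12 = 12.

12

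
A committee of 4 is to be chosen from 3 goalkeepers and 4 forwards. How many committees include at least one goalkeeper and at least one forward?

With no constraint there are C(7,4) = 35 possible selections.
Subtract selections that omit an entire group: no goalkeepers → C(4,4) = 1; no forwards → C(3,4) = 0.
Both groups omitted at once is impossible, so 35 − 1 = 34.

34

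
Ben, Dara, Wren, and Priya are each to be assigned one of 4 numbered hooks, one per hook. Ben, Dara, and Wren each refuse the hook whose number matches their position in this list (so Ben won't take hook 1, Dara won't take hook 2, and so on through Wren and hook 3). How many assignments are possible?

Let Aᵢ (for i ∈ {1, 2, 3}) be the placements that put person i in their forbidden hook. Any j of these fix j positions, leaving (4−j)! ways to fill the rest, and there are C(3,j) ways to pick which j.
By inclusion–exclusion, the number of valid placements is Σ_{j=0}^{3} (−1)^j C(3,j)·(4−j)!.
Computing: 24 − 18 + 6 − 1 = 11.

11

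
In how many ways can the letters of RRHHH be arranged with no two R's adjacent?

Total arrangements of RRHHH: 5!/(3!·2!) = 10.
If the two R's are adjacent, glue them into one block, leaving 4 items to arrange: (4)!/(3!) = 4 ways.
Hence 10 − 4 = 6.

6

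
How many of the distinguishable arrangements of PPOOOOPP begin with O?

35

Fix O in the first position and arrange the remaining 7 letters.
Those 7 letters have O appearing 3 times and P appearing 4 times, giving (7)!/(4!·3!) = 35.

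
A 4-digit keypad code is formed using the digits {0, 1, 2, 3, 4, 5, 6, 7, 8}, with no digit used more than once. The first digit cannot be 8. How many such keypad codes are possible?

The first digit has 9−1 = 8 choices (anything except 8).
The remaining 3 digits are filled from the other 8 symbols without repetition: 8 × 7 × 6 = 336.
Total: 8 × 336 = 2688.

2688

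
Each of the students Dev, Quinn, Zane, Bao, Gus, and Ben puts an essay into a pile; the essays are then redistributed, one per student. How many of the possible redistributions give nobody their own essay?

Count assignments avoiding every fixed point. For any j of the 6 students fixed to their own essay, the other 6−j can be arranged in (6−j)! ways.
By inclusion–exclusion this is Σ_{j=0}^{6} (−1)^j C(6,j)·(6−j)!.
Computing: 720 − 720 + 360 − 120 + 30 − 6 + 1 = 265.

265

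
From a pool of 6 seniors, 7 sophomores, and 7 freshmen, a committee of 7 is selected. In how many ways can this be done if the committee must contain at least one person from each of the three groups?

70658

With no constraint there are C(20,7) = 77520 possible selections.
Selections missing a whole group: no seniors → C(14,7) = 3432; no sophomores → C(13,7) = 1716; no freshmen → C(13,7) = 1716.
Add back selections omitting two groups (i.e. drawn from a single group): C(6,7) + C(7,7) + C(7,7) = 2.
By inclusion–exclusion: 77520 − 6864 + 2 = 70658.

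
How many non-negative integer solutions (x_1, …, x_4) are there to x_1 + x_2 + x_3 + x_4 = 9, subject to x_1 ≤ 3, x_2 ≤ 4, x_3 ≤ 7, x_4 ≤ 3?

Ignoring the caps, the number of non-negative solutions to x_1+…+x_4 = 9 is C(12,3) = 220.
Subtract solutions that violate a single cap (substitute x_i' = x_i − (cap_i+1)): x_1 ≥ 4 gives C(8,3) = 56; x_2 ≥ 5 gives C(7,3) = 35; x_3 ≥ 8 gives C(4,3) = 4; x_4 ≥ 4 gives C(8,3) = 56. Together 151.
Add back pairs where two caps are both exceeded: 1 + 0 + 4 + 0 + 1 + 0 = 6.
By inclusion–exclusion the count is 220 − 151 + 6 = 75.

75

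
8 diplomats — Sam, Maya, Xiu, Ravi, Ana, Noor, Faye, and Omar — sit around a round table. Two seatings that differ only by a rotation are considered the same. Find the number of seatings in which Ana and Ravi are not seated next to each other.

3600

Without the restriction there are (7)! = 5040 seatings.
Those with Ana next to Ravi: fuse the pair into one unit and seat 7 units around a circle — 2·(6)! = 1440.
Subtracting, 5040 − 1440 = 3600.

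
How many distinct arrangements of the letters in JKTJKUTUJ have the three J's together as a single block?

Treat the 3 copies of J as a single block. The multiset to arrange is then {JJJ, K, K, T, T, U, U}, 7 items in all.
That gives (7)!/(2!·2!·2!) = 630 arrangements.

630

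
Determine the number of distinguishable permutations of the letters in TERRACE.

The 7 letters of TERRACE have repeats: E appearing twice and R appearing twice.
Dividing 7! = 5040 by 2!·2! = 4 for the repeated letters gives 1260.

1260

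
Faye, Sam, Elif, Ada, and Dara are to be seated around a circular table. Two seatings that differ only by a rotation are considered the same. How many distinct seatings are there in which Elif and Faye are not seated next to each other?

Without the restriction there are (4)! = 24 seatings.
Those with Elif next to Faye: fuse the pair into one unit and seat 4 units around a circle — 2·(3)! = 12.
Subtracting, 24 − 12 = 12.

12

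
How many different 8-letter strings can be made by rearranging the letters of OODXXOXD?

560

The 8 letters of OODXXOXD have repeats: D appearing twice, O appearing 3 times, and X appearing 3 times.
The number of distinct arrangements is 8!/(3!·3!·2!) = 40320/72 = 560.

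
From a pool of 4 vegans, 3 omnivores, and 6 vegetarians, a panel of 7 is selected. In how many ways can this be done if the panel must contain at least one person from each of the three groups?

1559

Unrestricted: C(13,7) = 1716 ways to pick any 7 of the 13.
Subtract selections that omit an entire group: no vegans → C(9,7) = 36; no omnivores → C(10,7) = 120; no vegetarians → C(7,7) = 1.
Add back selections omitting two groups (i.e. drawn from a single group): C(4,7) + C(3,7) + C(6,7) = 0.
By inclusion–exclusion: 1716 − 157 + 0 = 1559.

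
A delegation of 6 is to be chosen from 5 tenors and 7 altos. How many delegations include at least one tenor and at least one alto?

Total 6-person selections from all 12: C(12,6) = 924.
Selections missing a whole group: no tenors → C(7,6) = 7; no altos → C(5,6) = 0.
Both groups omitted at once is impossible, so 924 − 7 = 917.

917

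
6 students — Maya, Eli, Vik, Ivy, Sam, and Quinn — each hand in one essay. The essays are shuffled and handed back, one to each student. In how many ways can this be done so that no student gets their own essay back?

265

Let Aᵢ be the assignments in which student i gets their own essay. We want the size of the complement of A₁∪…∪A_6.
By inclusion–exclusion this is Σ_{j=0}^{6} (−1)^j C(6,j)·(6−j)!.
Computing: 720 − 720 + 360 − 120 + 30 − 6 + 1 = 265.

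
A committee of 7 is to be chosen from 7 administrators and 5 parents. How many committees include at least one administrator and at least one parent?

791

With no constraint there are C(12,7) = 792 possible selections.
Subtract selections that omit an entire group: no administrators → C(5,7) = 0; no parents → C(7,7) = 1.
Both groups omitted at once is impossible, so 792 − 1 = 791.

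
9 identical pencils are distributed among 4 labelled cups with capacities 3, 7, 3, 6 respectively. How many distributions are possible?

98

Ignoring the caps, the number of non-negative solutions to x_1+…+x_4 = 9 is C(12,3) = 220.
Subtract solutions that violate a single cap (substitute x_i' = x_i − (cap_i+1)): x_1 ≥ 4 gives C(8,3) = 56; x_2 ≥ 8 gives C(4,3) = 4; x_3 ≥ 4 gives C(8,3) = 56; x_4 ≥ 7 gives C(5,3) = 10. Together 126.
Add back pairs where two caps are both exceeded: 0 + 4 + 0 + 0 + 0 + 0 = 4.
By inclusion–exclusion the count is 220 − 126 + 4 = 98.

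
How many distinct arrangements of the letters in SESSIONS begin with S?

Fix S in the first position and arrange the remaining 7 letters.
Those 7 letters have S appearing 3 times, giving (7)!/(3!) = 840.

840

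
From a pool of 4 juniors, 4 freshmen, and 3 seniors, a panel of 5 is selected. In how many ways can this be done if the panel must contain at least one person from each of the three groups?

With no constraint there are C(11,5) = 462 possible selections.
Selections missing a whole group: no juniors → C(7,5) = 21; no freshmen → C(7,5) = 21; no seniors → C(8,5) = 56.
Add back selections omitting two groups (i.e. drawn from a single group): C(4,5) + C(4,5) + C(3,5) = 0.
By inclusion–exclusion: 462 − 98 + 0 = 364.

364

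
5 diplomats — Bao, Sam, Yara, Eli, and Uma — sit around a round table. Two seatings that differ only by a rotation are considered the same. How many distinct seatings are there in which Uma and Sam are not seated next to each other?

12

All circular seatings of 5 people number (4)! = 24.
Seatings with Uma beside Sam: treat them as a block with 2 internal orders, giving 2 × (3)! = 12.
Subtracting, 24 − 12 = 12.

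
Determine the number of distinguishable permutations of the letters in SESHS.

20

SESHS has 5 letters with S appearing 3 times.
So there are 5! / (3!) = 20 distinguishable arrangements.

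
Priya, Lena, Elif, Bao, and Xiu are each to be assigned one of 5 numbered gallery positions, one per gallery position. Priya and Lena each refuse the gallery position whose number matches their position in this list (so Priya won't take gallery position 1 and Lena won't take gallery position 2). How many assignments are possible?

78

Let Aᵢ (for i ∈ {1, 2}) be the placements that put person i in their forbidden gallery position. Any j of these fix j positions, leaving (5−j)! ways to fill the rest, and there are C(2,j) ways to pick which j.
By inclusion–exclusion, the number of valid placements is Σ_{j=0}^{2} (−1)^j C(2,j)·(5−j)!.
Computing: 120 − 48 + 6 = 78.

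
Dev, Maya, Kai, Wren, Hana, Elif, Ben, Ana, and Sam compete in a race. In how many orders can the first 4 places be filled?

There are 9 choices for 1st place, 8 for 2nd, and so on down to 6 for position 4.
That gives 9 × 8 × 7 × 6 = 3024.

3024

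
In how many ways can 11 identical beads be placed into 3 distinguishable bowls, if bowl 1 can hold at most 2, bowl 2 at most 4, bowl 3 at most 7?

6

By stars and bars, unrestricted non-negative solutions to x_1+…+x_3 = 11 number C(11+2,2) = 78.
Subtract solutions that violate a single cap (substitute x_i' = x_i − (cap_i+1)): x_1 ≥ 3 gives C(10,2) = 45; x_2 ≥ 5 gives C(8,2) = 28; x_3 ≥ 8 gives C(5,2) = 10. Together 83.
Add back pairs where two caps are both exceeded: 10 + 1 + 0 = 11.
By inclusion–exclusion the count is 78 − 83 + 11 = 6.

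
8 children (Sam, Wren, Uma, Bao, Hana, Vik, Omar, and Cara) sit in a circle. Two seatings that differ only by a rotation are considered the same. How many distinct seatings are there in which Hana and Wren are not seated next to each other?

All circular seatings of 8 people number (7)! = 5040.
Those with Hana next to Wren: fuse the pair into one unit and seat 7 units around a circle — 2·(6)! = 1440.
Subtracting, 5040 − 1440 = 3600.

3600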